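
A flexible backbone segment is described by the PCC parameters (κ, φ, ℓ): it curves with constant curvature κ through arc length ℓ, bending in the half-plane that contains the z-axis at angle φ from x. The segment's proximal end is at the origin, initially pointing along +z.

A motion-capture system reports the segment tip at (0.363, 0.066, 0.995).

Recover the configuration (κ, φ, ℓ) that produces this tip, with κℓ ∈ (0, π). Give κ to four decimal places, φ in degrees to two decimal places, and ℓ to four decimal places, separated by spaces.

ρ = √(x²+y²) = √(0.363² + 0.066²) = 0.36895
φ = atan2(y, x) mod 360° = atan2(0.066, 0.363) = 10.3048°
|p|² = ρ² + z² = 0.36895² + 0.995² = 1.12615
κ = 2ρ / |p|² = 2×0.36895 / 1.12615 = 0.65524
θ = 2·atan2(ρ, z) = 2·atan2(0.36895, 0.995) = 0.71018 rad
ℓ = θ/κ = 0.71018/0.65524 = 1.08384

0.6552 10.30 1.0838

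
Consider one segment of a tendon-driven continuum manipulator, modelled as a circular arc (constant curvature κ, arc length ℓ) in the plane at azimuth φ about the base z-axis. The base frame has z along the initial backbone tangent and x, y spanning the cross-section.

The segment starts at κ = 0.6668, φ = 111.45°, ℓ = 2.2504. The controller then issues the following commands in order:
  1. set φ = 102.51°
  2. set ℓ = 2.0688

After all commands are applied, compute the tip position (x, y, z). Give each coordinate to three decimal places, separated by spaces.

-0.263 1.186 1.472

initial: κ=0.6668, φ=111.45°, ℓ=2.2504
cmd 1: set φ=102.51° → (κ,φ,ℓ)=(0.6668,102.51°,2.2504) → tip=(-0.3021,1.3614,1.4960)
cmd 2: set ℓ=2.0688 → (κ,φ,ℓ)=(0.6668,102.51°,2.0688) → tip=(-0.2631,1.1857,1.4723)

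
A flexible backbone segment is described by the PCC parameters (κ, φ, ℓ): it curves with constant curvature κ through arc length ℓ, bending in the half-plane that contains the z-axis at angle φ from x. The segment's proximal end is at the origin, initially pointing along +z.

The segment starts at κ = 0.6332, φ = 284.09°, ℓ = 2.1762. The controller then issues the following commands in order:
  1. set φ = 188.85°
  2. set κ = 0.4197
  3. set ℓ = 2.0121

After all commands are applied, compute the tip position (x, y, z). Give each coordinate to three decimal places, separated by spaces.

initial: κ=0.6332, φ=284.09°, ℓ=2.1762
cmd 1: set φ=188.85° → (κ,φ,ℓ)=(0.6332,188.85°,2.1762) → tip=(-1.2614,-0.1964,1.5500)
cmd 2: set κ=0.4197 → (κ,φ,ℓ)=(0.4197,188.85°,2.1762) → tip=(-0.9156,-0.1426,1.8860)
cmd 3: set ℓ=2.0121 → (κ,φ,ℓ)=(0.4197,188.85°,2.0121) → tip=(-0.7908,-0.1231,1.7813)

-0.791 -0.123 1.781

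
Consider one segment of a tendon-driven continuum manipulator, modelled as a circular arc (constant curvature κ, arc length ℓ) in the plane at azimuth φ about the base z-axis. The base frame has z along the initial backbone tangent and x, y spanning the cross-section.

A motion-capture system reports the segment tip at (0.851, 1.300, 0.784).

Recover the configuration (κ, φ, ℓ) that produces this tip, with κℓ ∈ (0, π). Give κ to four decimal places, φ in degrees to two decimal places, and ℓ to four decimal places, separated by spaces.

ρ = √(x²+y²) = √(0.851² + 1.300²) = 1.55377
φ = atan2(y, x) mod 360° = atan2(1.300, 0.851) = 56.7906°
|p|² = ρ² + z² = 1.55377² + 0.784² = 3.02886
κ = 2ρ / |p|² = 2×1.55377 / 3.02886 = 1.02598
θ = 2·atan2(ρ, z) = 2·atan2(1.55377, 0.784) = 2.20698 rad
ℓ = θ/κ = 2.20698/1.02598 = 2.15110

1.0260 56.79 2.1511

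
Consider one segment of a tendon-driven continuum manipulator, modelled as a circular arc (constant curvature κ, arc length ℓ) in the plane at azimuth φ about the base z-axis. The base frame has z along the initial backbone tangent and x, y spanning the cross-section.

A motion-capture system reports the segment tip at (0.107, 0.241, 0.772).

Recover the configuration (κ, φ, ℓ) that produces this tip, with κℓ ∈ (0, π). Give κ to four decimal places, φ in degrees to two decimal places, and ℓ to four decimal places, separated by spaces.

0.7924 66.06 0.8307

ρ = √(x²+y²) = √(0.107² + 0.241²) = 0.26369
φ = atan2(y, x) mod 360° = atan2(0.241, 0.107) = 66.0596°
|p|² = ρ² + z² = 0.26369² + 0.772² = 0.66551
κ = 2ρ / |p|² = 2×0.26369 / 0.66551 = 0.79243
θ = 2·atan2(ρ, z) = 2·atan2(0.26369, 0.772) = 0.65827 rad
ℓ = θ/κ = 0.65827/0.79243 = 0.83071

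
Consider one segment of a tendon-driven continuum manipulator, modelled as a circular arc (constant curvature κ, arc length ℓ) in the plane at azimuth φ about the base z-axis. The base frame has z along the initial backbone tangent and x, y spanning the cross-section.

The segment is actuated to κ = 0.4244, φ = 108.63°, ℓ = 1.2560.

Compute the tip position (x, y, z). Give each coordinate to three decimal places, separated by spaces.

-0.104 0.310 1.197

θ = κ·ℓ = 0.4244 × 1.2560 = 0.53305 rad
ρ = (1 − cos θ)/κ = (1 − 0.86126)/0.4244 = 0.32690
z = sin θ / κ = 0.50816/0.4244 = 1.19736
x = ρ cos φ = 0.32690 × cos(108.63°) = -0.10443
y = ρ sin φ = 0.32690 × sin(108.63°) = 0.30977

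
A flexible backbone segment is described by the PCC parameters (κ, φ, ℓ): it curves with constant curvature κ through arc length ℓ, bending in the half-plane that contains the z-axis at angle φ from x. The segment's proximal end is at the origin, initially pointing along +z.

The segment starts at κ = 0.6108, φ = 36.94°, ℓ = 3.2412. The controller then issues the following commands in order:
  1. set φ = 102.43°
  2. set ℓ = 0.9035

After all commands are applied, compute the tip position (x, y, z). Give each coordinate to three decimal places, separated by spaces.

initial: κ=0.6108, φ=36.94°, ℓ=3.2412
cmd 1: set φ=102.43° → (κ,φ,ℓ)=(0.6108,102.43°,3.2412) → tip=(-0.4925,2.2346,1.5022)
cmd 2: set ℓ=0.9035 → (κ,φ,ℓ)=(0.6108,102.43°,0.9035) → tip=(-0.0523,0.2373,0.8583)

-0.052 0.237 0.858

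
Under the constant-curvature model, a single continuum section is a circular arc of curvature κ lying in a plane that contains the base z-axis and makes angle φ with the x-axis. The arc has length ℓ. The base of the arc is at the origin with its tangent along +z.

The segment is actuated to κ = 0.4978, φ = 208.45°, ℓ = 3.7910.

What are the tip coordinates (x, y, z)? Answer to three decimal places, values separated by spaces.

-2.316 -1.255 1.909

θ = κ·ℓ = 0.4978 × 3.7910 = 1.88716 rad
ρ = (1 − cos θ)/κ = (1 − -0.31111)/0.4978 = 2.63381
z = sin θ / κ = 0.95037/0.4978 = 1.90915
x = ρ cos φ = 2.63381 × cos(208.45°) = -2.31574
y = ρ sin φ = 2.63381 × sin(208.45°) = -1.25473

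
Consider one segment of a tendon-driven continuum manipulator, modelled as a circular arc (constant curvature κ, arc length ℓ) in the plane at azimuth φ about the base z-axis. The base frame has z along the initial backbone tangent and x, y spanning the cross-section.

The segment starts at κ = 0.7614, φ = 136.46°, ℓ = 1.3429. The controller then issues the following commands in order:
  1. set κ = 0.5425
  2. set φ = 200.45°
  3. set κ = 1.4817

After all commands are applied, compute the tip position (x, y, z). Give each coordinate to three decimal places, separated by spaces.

initial: κ=0.7614, φ=136.46°, ℓ=1.3429
cmd 1: set κ=0.5425 → (κ,φ,ℓ)=(0.5425,136.46°,1.3429) → tip=(-0.3392,0.3223,1.2272)
cmd 2: set φ=200.45° → (κ,φ,ℓ)=(0.5425,200.45°,1.3429) → tip=(-0.4384,-0.1635,1.2272)
cmd 3: set κ=1.4817 → (κ,φ,ℓ)=(1.4817,200.45°,1.3429) → tip=(-0.8896,-0.3317,0.6165)

-0.890 -0.332 0.617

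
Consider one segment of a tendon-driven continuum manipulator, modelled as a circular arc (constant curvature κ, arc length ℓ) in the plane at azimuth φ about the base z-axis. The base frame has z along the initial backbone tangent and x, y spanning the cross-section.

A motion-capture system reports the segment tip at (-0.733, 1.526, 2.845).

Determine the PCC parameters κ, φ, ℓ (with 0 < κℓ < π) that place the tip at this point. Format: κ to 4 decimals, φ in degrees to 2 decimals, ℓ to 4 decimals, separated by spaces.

0.3089 115.66 3.4751

ρ = √(x²+y²) = √(-0.733² + 1.526²) = 1.69292
φ = atan2(y, x) mod 360° = atan2(1.526, -0.733) = 115.6569°
|p|² = ρ² + z² = 1.69292² + 2.845² = 10.95999
κ = 2ρ / |p|² = 2×1.69292 / 10.95999 = 0.30893
θ = 2·atan2(ρ, z) = 2·atan2(1.69292, 2.845) = 1.07354 rad
ℓ = θ/κ = 1.07354/0.30893 = 3.47508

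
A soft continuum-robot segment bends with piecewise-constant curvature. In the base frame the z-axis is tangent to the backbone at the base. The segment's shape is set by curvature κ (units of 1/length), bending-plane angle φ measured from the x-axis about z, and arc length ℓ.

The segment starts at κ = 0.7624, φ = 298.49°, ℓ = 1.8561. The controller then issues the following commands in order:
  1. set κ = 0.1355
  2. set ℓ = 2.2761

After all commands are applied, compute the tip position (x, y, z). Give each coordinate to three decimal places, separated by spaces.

0.166 -0.306 2.240

initial: κ=0.7624, φ=298.49°, ℓ=1.8561
cmd 1: set κ=0.1355 → (κ,φ,ℓ)=(0.1355,298.49°,1.8561) → tip=(0.1108,-0.2041,1.8366)
cmd 2: set ℓ=2.2761 → (κ,φ,ℓ)=(0.1355,298.49°,2.2761) → tip=(0.1661,-0.3060,2.2402)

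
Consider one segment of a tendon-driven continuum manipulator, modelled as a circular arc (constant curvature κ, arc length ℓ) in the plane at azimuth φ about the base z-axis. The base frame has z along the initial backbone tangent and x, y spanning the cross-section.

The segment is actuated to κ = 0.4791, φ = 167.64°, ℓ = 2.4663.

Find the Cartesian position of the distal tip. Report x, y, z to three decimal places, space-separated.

θ = κ·ℓ = 0.4791 × 2.4663 = 1.18160 rad
ρ = (1 − cos θ)/κ = (1 − 0.37944)/0.4791 = 1.29526
z = sin θ / κ = 0.92522/0.4791 = 1.93115
x = ρ cos φ = 1.29526 × cos(167.64°) = -1.26524
y = ρ sin φ = 1.29526 × sin(167.64°) = 0.27725

-1.265 0.277 1.931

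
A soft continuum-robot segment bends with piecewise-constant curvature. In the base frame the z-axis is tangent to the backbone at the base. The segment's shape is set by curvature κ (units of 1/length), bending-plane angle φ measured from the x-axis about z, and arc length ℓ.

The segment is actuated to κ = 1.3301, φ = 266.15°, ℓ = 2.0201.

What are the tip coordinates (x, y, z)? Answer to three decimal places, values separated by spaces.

θ = κ·ℓ = 1.3301 × 2.0201 = 2.68694 rad
ρ = (1 − cos θ)/κ = (1 − -0.89841)/1.3301 = 1.42727
z = sin θ / κ = 0.43915/1.3301 = 0.33017
x = ρ cos φ = 1.42727 × cos(266.15°) = -0.09583
y = ρ sin φ = 1.42727 × sin(266.15°) = -1.42405

-0.096 -1.424 0.330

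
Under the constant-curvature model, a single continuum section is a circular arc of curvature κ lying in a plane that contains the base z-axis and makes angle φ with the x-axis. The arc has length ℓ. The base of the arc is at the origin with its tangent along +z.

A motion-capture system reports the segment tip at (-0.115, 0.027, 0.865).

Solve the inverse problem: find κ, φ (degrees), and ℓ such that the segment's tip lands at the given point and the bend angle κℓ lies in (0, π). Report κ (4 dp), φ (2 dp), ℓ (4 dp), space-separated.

ρ = √(x²+y²) = √(-0.115² + 0.027²) = 0.11813
φ = atan2(y, x) mod 360° = atan2(0.027, -0.115) = 166.7873°
|p|² = ρ² + z² = 0.11813² + 0.865² = 0.76218
κ = 2ρ / |p|² = 2×0.11813 / 0.76218 = 0.30997
θ = 2·atan2(ρ, z) = 2·atan2(0.11813, 0.865) = 0.27145 rad
ℓ = θ/κ = 0.27145/0.30997 = 0.87571

0.3100 166.79 0.8757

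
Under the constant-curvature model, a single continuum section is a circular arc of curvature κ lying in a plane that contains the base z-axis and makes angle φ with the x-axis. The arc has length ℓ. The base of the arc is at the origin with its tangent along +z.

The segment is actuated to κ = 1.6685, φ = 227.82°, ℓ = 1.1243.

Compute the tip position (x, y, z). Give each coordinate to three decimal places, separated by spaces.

θ = κ·ℓ = 1.6685 × 1.1243 = 1.87589 rad
ρ = (1 − cos θ)/κ = (1 − -0.30039)/1.6685 = 0.77937
z = sin θ / κ = 0.95382/1.6685 = 0.57166
x = ρ cos φ = 0.77937 × cos(227.82°) = -0.52332
y = ρ sin φ = 0.77937 × sin(227.82°) = -0.57755

-0.523 -0.578 0.572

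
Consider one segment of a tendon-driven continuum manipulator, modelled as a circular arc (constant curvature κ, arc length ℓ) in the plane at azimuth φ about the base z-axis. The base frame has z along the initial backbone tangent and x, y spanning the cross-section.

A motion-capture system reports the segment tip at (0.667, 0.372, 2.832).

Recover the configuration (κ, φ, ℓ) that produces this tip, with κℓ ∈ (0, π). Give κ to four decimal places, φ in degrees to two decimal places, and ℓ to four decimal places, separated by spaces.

ρ = √(x²+y²) = √(0.667² + 0.372²) = 0.76372
φ = atan2(y, x) mod 360° = atan2(0.372, 0.667) = 29.1493°
|p|² = ρ² + z² = 0.76372² + 2.832² = 8.60350
κ = 2ρ / |p|² = 2×0.76372 / 8.60350 = 0.17754
θ = 2·atan2(ρ, z) = 2·atan2(0.76372, 2.832) = 0.52682 rad
ℓ = θ/κ = 0.52682/0.17754 = 2.96737

0.1775 29.15 2.9674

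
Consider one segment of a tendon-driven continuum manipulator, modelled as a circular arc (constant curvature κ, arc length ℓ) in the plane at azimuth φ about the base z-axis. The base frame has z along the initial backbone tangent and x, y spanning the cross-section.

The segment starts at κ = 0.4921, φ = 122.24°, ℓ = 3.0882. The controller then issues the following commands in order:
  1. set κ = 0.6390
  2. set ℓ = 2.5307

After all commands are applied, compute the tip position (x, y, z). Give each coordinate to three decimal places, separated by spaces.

initial: κ=0.4921, φ=122.24°, ℓ=3.0882
cmd 1: set κ=0.6390 → (κ,φ,ℓ)=(0.6390,122.24°,3.0882) → tip=(-1.1619,1.8422,1.4398)
cmd 2: set ℓ=2.5307 → (κ,φ,ℓ)=(0.6390,122.24°,2.5307) → tip=(-0.8735,1.3850,1.5633)

-0.874 1.385 1.563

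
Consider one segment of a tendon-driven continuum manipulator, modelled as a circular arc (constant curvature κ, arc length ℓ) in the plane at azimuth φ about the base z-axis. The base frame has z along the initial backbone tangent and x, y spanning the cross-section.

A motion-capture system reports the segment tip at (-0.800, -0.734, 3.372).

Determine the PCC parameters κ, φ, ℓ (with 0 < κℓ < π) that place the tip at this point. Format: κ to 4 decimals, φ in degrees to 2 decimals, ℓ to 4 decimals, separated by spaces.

0.1730 222.54 3.6004

ρ = √(x²+y²) = √(-0.800² + -0.734²) = 1.08571
φ = atan2(y, x) mod 360° = atan2(-0.734, -0.800) = 222.5364°
|p|² = ρ² + z² = 1.08571² + 3.372² = 12.54914
κ = 2ρ / |p|² = 2×1.08571 / 12.54914 = 0.17303
θ = 2·atan2(ρ, z) = 2·atan2(1.08571, 3.372) = 0.62299 rad
ℓ = θ/κ = 0.62299/0.17303 = 3.60042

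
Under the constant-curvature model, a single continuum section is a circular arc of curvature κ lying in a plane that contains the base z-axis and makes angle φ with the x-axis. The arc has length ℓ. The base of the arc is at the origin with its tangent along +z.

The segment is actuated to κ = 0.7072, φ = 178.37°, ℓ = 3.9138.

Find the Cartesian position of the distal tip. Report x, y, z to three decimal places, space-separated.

-2.729 0.078 0.516

θ = κ·ℓ = 0.7072 × 3.9138 = 2.76784 rad
ρ = (1 − cos θ)/κ = (1 − -0.93096)/0.7072 = 2.73043
z = sin θ / κ = 0.36511/0.7072 = 0.51628
x = ρ cos φ = 2.73043 × cos(178.37°) = -2.72933
y = ρ sin φ = 2.73043 × sin(178.37°) = 0.07767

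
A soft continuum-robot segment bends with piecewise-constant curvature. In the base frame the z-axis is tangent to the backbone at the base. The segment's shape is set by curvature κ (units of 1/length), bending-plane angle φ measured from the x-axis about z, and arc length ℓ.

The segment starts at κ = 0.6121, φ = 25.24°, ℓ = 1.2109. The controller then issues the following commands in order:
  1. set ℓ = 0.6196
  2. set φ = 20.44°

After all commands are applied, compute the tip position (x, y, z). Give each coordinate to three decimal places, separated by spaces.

0.109 0.041 0.605

initial: κ=0.6121, φ=25.24°, ℓ=1.2109
cmd 1: set ℓ=0.6196 → (κ,φ,ℓ)=(0.6121,25.24°,0.6196) → tip=(0.1050,0.0495,0.6049)
cmd 2: set φ=20.44° → (κ,φ,ℓ)=(0.6121,20.44°,0.6196) → tip=(0.1088,0.0405,0.6049)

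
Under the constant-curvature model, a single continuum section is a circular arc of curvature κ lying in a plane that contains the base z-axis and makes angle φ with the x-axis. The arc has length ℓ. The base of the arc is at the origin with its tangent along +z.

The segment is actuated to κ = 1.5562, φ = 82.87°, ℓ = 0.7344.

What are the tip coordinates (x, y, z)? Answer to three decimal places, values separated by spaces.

θ = κ·ℓ = 1.5562 × 0.7344 = 1.14287 rad
ρ = (1 − cos θ)/κ = (1 − 0.41498)/1.5562 = 0.37593
z = sin θ / κ = 0.90983/1.5562 = 0.58465
x = ρ cos φ = 0.37593 × cos(82.87°) = 0.04666
y = ρ sin φ = 0.37593 × sin(82.87°) = 0.37302

0.047 0.373 0.585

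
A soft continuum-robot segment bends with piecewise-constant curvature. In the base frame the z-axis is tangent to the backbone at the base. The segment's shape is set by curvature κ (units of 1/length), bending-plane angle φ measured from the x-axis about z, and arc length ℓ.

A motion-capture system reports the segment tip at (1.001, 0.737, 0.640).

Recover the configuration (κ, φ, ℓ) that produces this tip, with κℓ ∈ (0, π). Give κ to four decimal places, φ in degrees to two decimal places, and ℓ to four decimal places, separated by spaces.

ρ = √(x²+y²) = √(1.001² + 0.737²) = 1.24305
φ = atan2(y, x) mod 360° = atan2(0.737, 1.001) = 36.3629°
|p|² = ρ² + z² = 1.24305² + 0.640² = 1.95477
κ = 2ρ / |p|² = 2×1.24305 / 1.95477 = 1.27181
θ = 2·atan2(ρ, z) = 2·atan2(1.24305, 0.640) = 2.19066 rad
ℓ = θ/κ = 2.19066/1.27181 = 1.72247

1.2718 36.36 1.7225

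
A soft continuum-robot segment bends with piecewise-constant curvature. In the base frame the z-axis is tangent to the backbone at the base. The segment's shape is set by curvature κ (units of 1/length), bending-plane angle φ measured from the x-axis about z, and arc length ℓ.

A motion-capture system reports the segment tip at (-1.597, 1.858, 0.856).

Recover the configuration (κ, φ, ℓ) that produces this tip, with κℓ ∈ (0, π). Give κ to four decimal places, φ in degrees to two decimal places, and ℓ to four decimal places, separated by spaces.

0.7275 130.68 3.3942

ρ = √(x²+y²) = √(-1.597² + 1.858²) = 2.45001
φ = atan2(y, x) mod 360° = atan2(1.858, -1.597) = 130.6799°
|p|² = ρ² + z² = 2.45001² + 0.856² = 6.73531
κ = 2ρ / |p|² = 2×2.45001 / 6.73531 = 0.72751
θ = 2·atan2(ρ, z) = 2·atan2(2.45001, 0.856) = 2.46934 rad
ℓ = θ/κ = 2.46934/0.72751 = 3.39421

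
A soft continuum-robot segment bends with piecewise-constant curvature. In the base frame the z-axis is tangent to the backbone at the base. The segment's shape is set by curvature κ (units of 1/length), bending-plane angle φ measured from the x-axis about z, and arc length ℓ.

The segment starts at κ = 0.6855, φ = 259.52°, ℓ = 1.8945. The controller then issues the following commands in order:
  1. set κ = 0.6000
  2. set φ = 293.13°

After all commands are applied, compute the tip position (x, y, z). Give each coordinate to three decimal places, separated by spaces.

initial: κ=0.6855, φ=259.52°, ℓ=1.8945
cmd 1: set κ=0.6000 → (κ,φ,ℓ)=(0.6000,259.52°,1.8945) → tip=(-0.1757,-0.9496,1.5121)
cmd 2: set φ=293.13° → (κ,φ,ℓ)=(0.6000,293.13°,1.8945) → tip=(0.3793,-0.8881,1.5121)

0.379 -0.888 1.512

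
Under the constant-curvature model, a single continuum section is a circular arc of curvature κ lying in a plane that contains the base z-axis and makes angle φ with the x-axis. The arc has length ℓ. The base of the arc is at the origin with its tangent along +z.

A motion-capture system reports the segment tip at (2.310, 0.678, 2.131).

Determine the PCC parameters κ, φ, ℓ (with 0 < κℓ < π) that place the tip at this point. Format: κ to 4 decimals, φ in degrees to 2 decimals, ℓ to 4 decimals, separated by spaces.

0.4658 16.36 3.6335

ρ = √(x²+y²) = √(2.310² + 0.678²) = 2.40744
φ = atan2(y, x) mod 360° = atan2(0.678, 2.310) = 16.3573°
|p|² = ρ² + z² = 2.40744² + 2.131² = 10.33695
κ = 2ρ / |p|² = 2×2.40744 / 10.33695 = 0.46579
θ = 2·atan2(ρ, z) = 2·atan2(2.40744, 2.131) = 1.69247 rad
ℓ = θ/κ = 1.69247/0.46579 = 3.63351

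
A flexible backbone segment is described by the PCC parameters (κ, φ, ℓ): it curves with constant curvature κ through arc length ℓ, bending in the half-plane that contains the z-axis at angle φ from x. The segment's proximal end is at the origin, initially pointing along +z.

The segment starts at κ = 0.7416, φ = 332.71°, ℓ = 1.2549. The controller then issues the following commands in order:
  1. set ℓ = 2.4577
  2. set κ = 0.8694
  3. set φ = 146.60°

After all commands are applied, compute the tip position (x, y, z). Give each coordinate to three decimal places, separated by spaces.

initial: κ=0.7416, φ=332.71°, ℓ=1.2549
cmd 1: set ℓ=2.4577 → (κ,φ,ℓ)=(0.7416,332.71°,2.4577) → tip=(1.4970,-0.7723,1.3059)
cmd 2: set κ=0.8694 → (κ,φ,ℓ)=(0.8694,332.71°,2.4577) → tip=(1.5703,-0.8101,0.9709)
cmd 3: set φ=146.60° → (κ,φ,ℓ)=(0.8694,146.60°,2.4577) → tip=(-1.4751,0.9727,0.9709)

-1.475 0.973 0.971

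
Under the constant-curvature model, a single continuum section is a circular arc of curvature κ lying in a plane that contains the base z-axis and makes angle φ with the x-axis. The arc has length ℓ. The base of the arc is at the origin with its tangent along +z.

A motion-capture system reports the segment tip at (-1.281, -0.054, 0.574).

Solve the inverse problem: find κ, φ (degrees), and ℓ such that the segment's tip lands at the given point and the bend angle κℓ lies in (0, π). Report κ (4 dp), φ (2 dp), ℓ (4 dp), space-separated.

1.2995 182.41 1.7698

ρ = √(x²+y²) = √(-1.281² + -0.054²) = 1.28214
φ = atan2(y, x) mod 360° = atan2(-0.054, -1.281) = 182.4138°
|p|² = ρ² + z² = 1.28214² + 0.574² = 1.97335
κ = 2ρ / |p|² = 2×1.28214 / 1.97335 = 1.29945
θ = 2·atan2(ρ, z) = 2·atan2(1.28214, 0.574) = 2.29973 rad
ℓ = θ/κ = 2.29973/1.29945 = 1.76977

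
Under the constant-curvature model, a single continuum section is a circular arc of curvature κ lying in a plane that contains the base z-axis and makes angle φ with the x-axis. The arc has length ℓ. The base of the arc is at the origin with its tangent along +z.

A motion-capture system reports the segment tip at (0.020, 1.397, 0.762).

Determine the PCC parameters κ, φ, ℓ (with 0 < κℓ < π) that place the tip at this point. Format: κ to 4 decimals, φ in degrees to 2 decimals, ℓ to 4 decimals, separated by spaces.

ρ = √(x²+y²) = √(0.020² + 1.397²) = 1.39714
φ = atan2(y, x) mod 360° = atan2(1.397, 0.020) = 89.1798°
|p|² = ρ² + z² = 1.39714² + 0.762² = 2.53265
κ = 2ρ / |p|² = 2×1.39714 / 2.53265 = 1.10330
θ = 2·atan2(ρ, z) = 2·atan2(1.39714, 0.762) = 2.14299 rad
ℓ = θ/κ = 2.14299/1.10330 = 1.94233

1.1033 89.18 1.9423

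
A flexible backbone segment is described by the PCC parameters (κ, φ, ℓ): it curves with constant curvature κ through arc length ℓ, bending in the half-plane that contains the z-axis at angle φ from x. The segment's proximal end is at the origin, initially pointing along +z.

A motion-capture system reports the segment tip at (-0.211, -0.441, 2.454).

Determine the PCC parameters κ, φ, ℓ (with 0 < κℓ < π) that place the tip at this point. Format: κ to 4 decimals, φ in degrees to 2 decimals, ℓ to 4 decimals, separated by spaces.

ρ = √(x²+y²) = √(-0.211² + -0.441²) = 0.48888
φ = atan2(y, x) mod 360° = atan2(-0.441, -0.211) = 244.4308°
|p|² = ρ² + z² = 0.48888² + 2.454² = 6.26112
κ = 2ρ / |p|² = 2×0.48888 / 6.26112 = 0.15616
θ = 2·atan2(ρ, z) = 2·atan2(0.48888, 2.454) = 0.39328 rad
ℓ = θ/κ = 0.39328/0.15616 = 2.51842

0.1562 244.43 2.5184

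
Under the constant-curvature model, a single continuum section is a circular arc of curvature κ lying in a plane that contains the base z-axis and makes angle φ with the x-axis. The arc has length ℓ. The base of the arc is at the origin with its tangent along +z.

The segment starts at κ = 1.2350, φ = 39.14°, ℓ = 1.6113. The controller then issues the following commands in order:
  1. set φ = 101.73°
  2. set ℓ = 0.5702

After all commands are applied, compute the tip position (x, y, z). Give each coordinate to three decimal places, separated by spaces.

-0.039 0.189 0.524

initial: κ=1.2350, φ=39.14°, ℓ=1.6113
cmd 1: set φ=101.73° → (κ,φ,ℓ)=(1.2350,101.73°,1.6113) → tip=(-0.2316,1.1155,0.7396)
cmd 2: set ℓ=0.5702 → (κ,φ,ℓ)=(1.2350,101.73°,0.5702) → tip=(-0.0392,0.1886,0.5242)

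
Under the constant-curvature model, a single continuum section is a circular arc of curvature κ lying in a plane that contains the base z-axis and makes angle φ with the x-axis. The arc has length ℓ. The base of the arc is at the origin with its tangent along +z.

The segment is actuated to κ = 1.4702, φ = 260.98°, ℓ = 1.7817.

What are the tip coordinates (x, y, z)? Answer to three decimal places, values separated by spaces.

-0.199 -1.254 0.339

θ = κ·ℓ = 1.4702 × 1.7817 = 2.61946 rad
ρ = (1 − cos θ)/κ = (1 − -0.86676)/1.4702 = 1.26973
z = sin θ / κ = 0.49873/1.4702 = 0.33923
x = ρ cos φ = 1.26973 × cos(260.98°) = -0.19907
y = ρ sin φ = 1.26973 × sin(260.98°) = -1.25403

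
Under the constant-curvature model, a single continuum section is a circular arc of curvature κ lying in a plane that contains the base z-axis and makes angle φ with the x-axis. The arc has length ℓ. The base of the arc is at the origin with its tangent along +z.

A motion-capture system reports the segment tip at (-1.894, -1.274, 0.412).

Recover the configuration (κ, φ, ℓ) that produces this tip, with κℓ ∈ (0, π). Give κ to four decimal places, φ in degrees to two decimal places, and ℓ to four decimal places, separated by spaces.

0.8485 213.93 3.2814

ρ = √(x²+y²) = √(-1.894² + -1.274²) = 2.28261
φ = atan2(y, x) mod 360° = atan2(-1.274, -1.894) = 213.9268°
|p|² = ρ² + z² = 2.28261² + 0.412² = 5.38006
κ = 2ρ / |p|² = 2×2.28261 / 5.38006 = 0.84855
θ = 2·atan2(ρ, z) = 2·atan2(2.28261, 0.412) = 2.78445 rad
ℓ = θ/κ = 2.78445/0.84855 = 3.28144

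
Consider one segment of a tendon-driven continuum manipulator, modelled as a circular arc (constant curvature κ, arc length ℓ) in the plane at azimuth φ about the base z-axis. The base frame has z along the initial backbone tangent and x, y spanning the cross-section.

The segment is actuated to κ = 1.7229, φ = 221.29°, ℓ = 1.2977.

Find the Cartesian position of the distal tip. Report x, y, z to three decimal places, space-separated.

-0.705 -0.619 0.457

θ = κ·ℓ = 1.7229 × 1.2977 = 2.23581 rad
ρ = (1 − cos θ)/κ = (1 − -0.61707)/1.7229 = 0.93857
z = sin θ / κ = 0.78691/1.7229 = 0.45674
x = ρ cos φ = 0.93857 × cos(221.29°) = -0.70522
y = ρ sin φ = 0.93857 × sin(221.29°) = -0.61934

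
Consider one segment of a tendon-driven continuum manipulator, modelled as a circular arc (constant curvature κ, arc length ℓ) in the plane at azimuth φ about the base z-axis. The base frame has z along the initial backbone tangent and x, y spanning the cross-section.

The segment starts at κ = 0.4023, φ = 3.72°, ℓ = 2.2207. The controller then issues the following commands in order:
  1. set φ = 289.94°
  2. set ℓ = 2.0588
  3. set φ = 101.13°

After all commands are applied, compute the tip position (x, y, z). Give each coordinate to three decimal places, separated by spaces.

initial: κ=0.4023, φ=3.72°, ℓ=2.2207
cmd 1: set φ=289.94° → (κ,φ,ℓ)=(0.4023,289.94°,2.2207) → tip=(0.3164,-0.8721,1.9369)
cmd 2: set ℓ=2.0588 → (κ,φ,ℓ)=(0.4023,289.94°,2.0588) → tip=(0.2745,-0.7567,1.8314)
cmd 3: set φ=101.13° → (κ,φ,ℓ)=(0.4023,101.13°,2.0588) → tip=(-0.1554,0.7898,1.8314)

-0.155 0.790 1.831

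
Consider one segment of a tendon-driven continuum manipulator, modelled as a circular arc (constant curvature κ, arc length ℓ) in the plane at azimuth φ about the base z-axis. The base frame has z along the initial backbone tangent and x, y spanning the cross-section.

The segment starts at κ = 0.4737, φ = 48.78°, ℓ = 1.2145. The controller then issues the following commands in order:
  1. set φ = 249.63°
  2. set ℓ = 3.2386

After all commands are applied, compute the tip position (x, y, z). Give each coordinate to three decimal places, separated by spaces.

-0.708 -1.906 2.110

initial: κ=0.4737, φ=48.78°, ℓ=1.2145
cmd 1: set φ=249.63° → (κ,φ,ℓ)=(0.4737,249.63°,1.2145) → tip=(-0.1183,-0.3186,1.1486)
cmd 2: set ℓ=3.2386 → (κ,φ,ℓ)=(0.4737,249.63°,3.2386) → tip=(-0.7079,-1.9065,2.1096)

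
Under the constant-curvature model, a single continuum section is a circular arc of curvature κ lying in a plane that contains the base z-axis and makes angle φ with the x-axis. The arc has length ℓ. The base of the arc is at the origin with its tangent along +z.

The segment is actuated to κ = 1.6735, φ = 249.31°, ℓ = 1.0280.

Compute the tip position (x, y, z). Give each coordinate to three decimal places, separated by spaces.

θ = κ·ℓ = 1.6735 × 1.0280 = 1.72036 rad
ρ = (1 − cos θ)/κ = (1 − -0.14900)/1.6735 = 0.68659
z = sin θ / κ = 0.98884/1.6735 = 0.59088
x = ρ cos φ = 0.68659 × cos(249.31°) = -0.24258
y = ρ sin φ = 0.68659 × sin(249.31°) = -0.64231

-0.243 -0.642 0.591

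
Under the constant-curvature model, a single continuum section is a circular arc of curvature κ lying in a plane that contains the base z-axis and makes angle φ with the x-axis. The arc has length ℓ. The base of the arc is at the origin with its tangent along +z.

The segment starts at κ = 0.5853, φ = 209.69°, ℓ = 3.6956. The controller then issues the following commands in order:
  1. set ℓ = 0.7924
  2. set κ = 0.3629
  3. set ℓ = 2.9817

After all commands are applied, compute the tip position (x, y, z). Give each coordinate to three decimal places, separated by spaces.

-1.270 -0.724 2.433

initial: κ=0.5853, φ=209.69°, ℓ=3.6956
cmd 1: set ℓ=0.7924 → (κ,φ,ℓ)=(0.5853,209.69°,0.7924) → tip=(-0.1568,-0.0894,0.7643)
cmd 2: set κ=0.3629 → (κ,φ,ℓ)=(0.3629,209.69°,0.7924) → tip=(-0.0983,-0.0560,0.7815)
cmd 3: set ℓ=2.9817 → (κ,φ,ℓ)=(0.3629,209.69°,2.9817) → tip=(-1.2699,-0.7240,2.4330)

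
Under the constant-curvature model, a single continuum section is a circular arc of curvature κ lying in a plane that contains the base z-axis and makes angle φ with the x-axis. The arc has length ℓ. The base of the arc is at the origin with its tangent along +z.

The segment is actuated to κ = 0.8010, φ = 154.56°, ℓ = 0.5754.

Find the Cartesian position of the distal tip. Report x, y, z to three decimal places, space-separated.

θ = κ·ℓ = 0.8010 × 0.5754 = 0.46090 rad
ρ = (1 − cos θ)/κ = (1 − 0.89565)/0.8010 = 0.13027
z = sin θ / κ = 0.44475/0.8010 = 0.55524
x = ρ cos φ = 0.13027 × cos(154.56°) = -0.11764
y = ρ sin φ = 0.13027 × sin(154.56°) = 0.05596

-0.118 0.056 0.555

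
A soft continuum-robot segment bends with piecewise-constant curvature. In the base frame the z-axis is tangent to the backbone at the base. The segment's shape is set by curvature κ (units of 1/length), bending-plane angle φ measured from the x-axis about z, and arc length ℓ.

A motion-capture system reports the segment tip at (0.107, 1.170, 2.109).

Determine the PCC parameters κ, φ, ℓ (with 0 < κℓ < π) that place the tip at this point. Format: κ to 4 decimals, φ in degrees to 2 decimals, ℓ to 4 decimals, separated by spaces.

0.4032 84.77 2.5213

ρ = √(x²+y²) = √(0.107² + 1.170²) = 1.17488
φ = atan2(y, x) mod 360° = atan2(1.170, 0.107) = 84.7747°
|p|² = ρ² + z² = 1.17488² + 2.109² = 5.82823
κ = 2ρ / |p|² = 2×1.17488 / 5.82823 = 0.40317
θ = 2·atan2(ρ, z) = 2·atan2(1.17488, 2.109) = 1.01653 rad
ℓ = θ/κ = 1.01653/0.40317 = 2.52134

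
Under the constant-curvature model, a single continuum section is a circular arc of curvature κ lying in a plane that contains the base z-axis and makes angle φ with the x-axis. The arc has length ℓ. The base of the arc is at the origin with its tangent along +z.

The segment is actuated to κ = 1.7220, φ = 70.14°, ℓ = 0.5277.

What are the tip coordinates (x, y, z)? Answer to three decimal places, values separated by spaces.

0.076 0.210 0.458

θ = κ·ℓ = 1.7220 × 0.5277 = 0.90870 rad
ρ = (1 − cos θ)/κ = (1 − 0.61477)/1.7220 = 0.22371
z = sin θ / κ = 0.78870/1.7220 = 0.45802
x = ρ cos φ = 0.22371 × cos(70.14°) = 0.07600
y = ρ sin φ = 0.22371 × sin(70.14°) = 0.21040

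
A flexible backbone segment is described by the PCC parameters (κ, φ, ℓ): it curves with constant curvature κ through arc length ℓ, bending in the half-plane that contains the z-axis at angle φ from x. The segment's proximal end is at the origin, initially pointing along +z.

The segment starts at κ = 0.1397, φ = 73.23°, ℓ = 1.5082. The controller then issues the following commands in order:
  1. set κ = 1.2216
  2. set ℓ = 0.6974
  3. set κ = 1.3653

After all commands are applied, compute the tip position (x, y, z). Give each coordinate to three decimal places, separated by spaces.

initial: κ=0.1397, φ=73.23°, ℓ=1.5082
cmd 1: set κ=1.2216 → (κ,φ,ℓ)=(1.2216,73.23°,1.5082) → tip=(0.2996,0.9941,0.7886)
cmd 2: set ℓ=0.6974 → (κ,φ,ℓ)=(1.2216,73.23°,0.6974) → tip=(0.0807,0.2676,0.6160)
cmd 3: set κ=1.3653 → (κ,φ,ℓ)=(1.3653,73.23°,0.6974) → tip=(0.0888,0.2946,0.5967)

0.089 0.295 0.597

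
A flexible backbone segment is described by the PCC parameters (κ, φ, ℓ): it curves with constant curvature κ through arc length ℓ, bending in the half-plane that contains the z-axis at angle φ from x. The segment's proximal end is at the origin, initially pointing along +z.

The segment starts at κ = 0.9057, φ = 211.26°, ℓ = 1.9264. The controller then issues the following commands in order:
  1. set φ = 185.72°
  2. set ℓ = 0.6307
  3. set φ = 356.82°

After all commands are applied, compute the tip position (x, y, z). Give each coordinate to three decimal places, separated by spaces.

initial: κ=0.9057, φ=211.26°, ℓ=1.9264
cmd 1: set φ=185.72° → (κ,φ,ℓ)=(0.9057,185.72°,1.9264) → tip=(-1.2888,-0.1291,1.0875)
cmd 2: set ℓ=0.6307 → (κ,φ,ℓ)=(0.9057,185.72°,0.6307) → tip=(-0.1744,-0.0175,0.5970)
cmd 3: set φ=356.82° → (κ,φ,ℓ)=(0.9057,356.82°,0.6307) → tip=(0.1750,-0.0097,0.5970)

0.175 -0.010 0.597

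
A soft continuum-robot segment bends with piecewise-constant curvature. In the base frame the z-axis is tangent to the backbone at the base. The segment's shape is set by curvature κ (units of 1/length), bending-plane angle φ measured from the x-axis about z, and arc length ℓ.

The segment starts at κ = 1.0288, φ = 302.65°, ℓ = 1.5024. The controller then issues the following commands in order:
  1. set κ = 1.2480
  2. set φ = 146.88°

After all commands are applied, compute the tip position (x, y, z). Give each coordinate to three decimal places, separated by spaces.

initial: κ=1.0288, φ=302.65°, ℓ=1.5024
cmd 1: set κ=1.2480 → (κ,φ,ℓ)=(1.2480,302.65°,1.5024) → tip=(0.5618,-0.8767,0.7645)
cmd 2: set φ=146.88° → (κ,φ,ℓ)=(1.2480,146.88°,1.5024) → tip=(-0.8721,0.5690,0.7645)

-0.872 0.569 0.764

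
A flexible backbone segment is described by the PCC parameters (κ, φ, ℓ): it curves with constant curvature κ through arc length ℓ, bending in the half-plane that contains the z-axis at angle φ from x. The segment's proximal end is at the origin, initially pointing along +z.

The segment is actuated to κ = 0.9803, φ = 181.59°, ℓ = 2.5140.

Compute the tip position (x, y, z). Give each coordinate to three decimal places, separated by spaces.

-1.814 -0.050 0.639

θ = κ·ℓ = 0.9803 × 2.5140 = 2.46447 rad
ρ = (1 − cos θ)/κ = (1 − -0.77938)/0.9803 = 1.81514
z = sin θ / κ = 0.62655/0.9803 = 0.63914
x = ρ cos φ = 1.81514 × cos(181.59°) = -1.81444
y = ρ sin φ = 1.81514 × sin(181.59°) = -0.05036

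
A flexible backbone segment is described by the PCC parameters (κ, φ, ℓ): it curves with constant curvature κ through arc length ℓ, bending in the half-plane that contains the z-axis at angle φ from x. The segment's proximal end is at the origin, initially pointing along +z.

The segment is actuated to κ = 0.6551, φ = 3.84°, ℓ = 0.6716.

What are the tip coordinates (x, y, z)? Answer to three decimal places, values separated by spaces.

0.145 0.010 0.650

θ = κ·ℓ = 0.6551 × 0.6716 = 0.43997 rad
ρ = (1 − cos θ)/κ = (1 − 0.90477)/0.6551 = 0.14537
z = sin θ / κ = 0.42591/0.6551 = 0.65014
x = ρ cos φ = 0.14537 × cos(3.84°) = 0.14505
y = ρ sin φ = 0.14537 × sin(3.84°) = 0.00974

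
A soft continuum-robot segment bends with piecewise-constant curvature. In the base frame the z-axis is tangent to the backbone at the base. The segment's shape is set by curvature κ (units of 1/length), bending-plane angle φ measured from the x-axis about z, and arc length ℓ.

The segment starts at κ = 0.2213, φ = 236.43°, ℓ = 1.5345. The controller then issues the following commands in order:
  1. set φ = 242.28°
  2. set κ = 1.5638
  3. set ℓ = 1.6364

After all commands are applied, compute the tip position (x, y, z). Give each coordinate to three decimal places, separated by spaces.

-0.546 -1.039 0.352

initial: κ=0.2213, φ=236.43°, ℓ=1.5345
cmd 1: set φ=242.28° → (κ,φ,ℓ)=(0.2213,242.28°,1.5345) → tip=(-0.1200,-0.2284,1.5052)
cmd 2: set κ=1.5638 → (κ,φ,ℓ)=(1.5638,242.28°,1.5345) → tip=(-0.5167,-0.9834,0.4321)
cmd 3: set ℓ=1.6364 → (κ,φ,ℓ)=(1.5638,242.28°,1.6364) → tip=(-0.5458,-1.0388,0.3518)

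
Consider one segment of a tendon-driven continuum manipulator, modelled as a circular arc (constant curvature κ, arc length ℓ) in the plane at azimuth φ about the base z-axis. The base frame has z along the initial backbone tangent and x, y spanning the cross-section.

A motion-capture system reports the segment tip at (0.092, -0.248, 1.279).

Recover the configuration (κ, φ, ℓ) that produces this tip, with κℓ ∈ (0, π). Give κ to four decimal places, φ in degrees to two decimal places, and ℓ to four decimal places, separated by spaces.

0.3101 290.35 1.3152

ρ = √(x²+y²) = √(0.092² + -0.248²) = 0.26451
φ = atan2(y, x) mod 360° = atan2(-0.248, 0.092) = 290.3532°
|p|² = ρ² + z² = 0.26451² + 1.279² = 1.70581
κ = 2ρ / |p|² = 2×0.26451 / 1.70581 = 0.31013
θ = 2·atan2(ρ, z) = 2·atan2(0.26451, 1.279) = 0.40788 rad
ℓ = θ/κ = 0.40788/0.31013 = 1.31516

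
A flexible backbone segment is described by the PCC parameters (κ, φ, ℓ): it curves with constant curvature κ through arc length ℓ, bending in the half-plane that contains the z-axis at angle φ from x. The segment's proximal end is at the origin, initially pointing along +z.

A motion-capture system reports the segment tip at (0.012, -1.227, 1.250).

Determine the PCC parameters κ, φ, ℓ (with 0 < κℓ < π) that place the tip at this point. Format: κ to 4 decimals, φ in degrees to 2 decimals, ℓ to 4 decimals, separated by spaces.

ρ = √(x²+y²) = √(0.012² + -1.227²) = 1.22706
φ = atan2(y, x) mod 360° = atan2(-1.227, 0.012) = 270.5603°
|p|² = ρ² + z² = 1.22706² + 1.250² = 3.06817
κ = 2ρ / |p|² = 2×1.22706 / 3.06817 = 0.79986
θ = 2·atan2(ρ, z) = 2·atan2(1.22706, 1.250) = 1.55227 rad
ℓ = θ/κ = 1.55227/0.79986 = 1.94068

0.7999 270.56 1.9407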